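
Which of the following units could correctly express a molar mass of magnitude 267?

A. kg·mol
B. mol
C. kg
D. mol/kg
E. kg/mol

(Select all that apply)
E

molar mass has SI base units: kg / mol

Checking each option against kg / mol:
  A. kg·mol: ✗ does not match
  B. mol: ✗ does not match
  C. kg: ✗ does not match
  D. mol/kg: ✗ does not match
  E. kg/mol: ✓ matches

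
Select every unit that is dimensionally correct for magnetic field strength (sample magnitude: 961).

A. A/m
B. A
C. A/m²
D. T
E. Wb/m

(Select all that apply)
A

magnetic field strength has SI base units: A / m

Checking each option against A / m:
  A. A/m: ✓ matches
  B. A: ✗ does not match
  C. A/m²: ✗ does not match
  D. T: ✗ does not match
  E. Wb/m: ✗ does not match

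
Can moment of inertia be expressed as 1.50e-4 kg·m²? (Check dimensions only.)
Yes

moment of inertia has SI base units: kg * m^2
kg·m² reduces to the same SI base units, so it is a valid unit for moment of inertia.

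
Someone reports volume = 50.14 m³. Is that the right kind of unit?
Yes

volume has SI base units: m^3
m³ reduces to the same SI base units, so it is a valid unit for volume.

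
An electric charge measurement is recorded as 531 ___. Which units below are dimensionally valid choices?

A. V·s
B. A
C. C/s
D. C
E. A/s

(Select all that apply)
D

electric charge has SI base units: A * s

Checking each option against A * s:
  A. V·s: ✗ does not match
  B. A: ✗ does not match
  C. C/s: ✗ does not match
  D. C: ✓ matches
  E. A/s: ✗ does not match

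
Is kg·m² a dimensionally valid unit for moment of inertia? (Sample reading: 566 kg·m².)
Yes

moment of inertia has SI base units: kg * m^2
kg·m² reduces to the same SI base units, so it is a valid unit for moment of inertia.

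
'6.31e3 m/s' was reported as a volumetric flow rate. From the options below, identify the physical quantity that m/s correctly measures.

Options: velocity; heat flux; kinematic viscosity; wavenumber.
velocity

volumetric flow rate should have units dimensionally equivalent to m^3 / s (e.g. m³/s).
The given unit 'm/s' reduces to m / s. Of the listed options, that is the dimensionality of velocity.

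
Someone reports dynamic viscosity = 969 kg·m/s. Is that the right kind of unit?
No

dynamic viscosity has SI base units: kg / (m * s)
kg·m/s does NOT reduce to kg / (m * s); a valid unit for dynamic viscosity would be e.g. Pa·s.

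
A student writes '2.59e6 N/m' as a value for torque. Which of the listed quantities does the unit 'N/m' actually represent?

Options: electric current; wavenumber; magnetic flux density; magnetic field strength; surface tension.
surface tension

torque should have units dimensionally equivalent to kg * m^2 / s^2 (e.g. N·m).
The given unit 'N/m' reduces to kg / s^2. Of the listed options, that is the dimensionality of surface tension.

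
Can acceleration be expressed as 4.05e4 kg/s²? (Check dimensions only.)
No

acceleration has SI base units: m / s^2
kg/s² does NOT reduce to m / s^2; a valid unit for acceleration would be e.g. m/s².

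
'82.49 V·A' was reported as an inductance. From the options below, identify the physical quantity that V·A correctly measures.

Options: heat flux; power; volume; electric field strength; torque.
power

inductance should have units dimensionally equivalent to kg * m^2 / (A^2 * s^2) (e.g. H).
The given unit 'V·A' reduces to kg * m^2 / s^3. Of the listed options, that is the dimensionality of power.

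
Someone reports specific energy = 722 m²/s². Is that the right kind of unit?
Yes

specific energy has SI base units: m^2 / s^2
m²/s² reduces to the same SI base units, so it is a valid unit for specific energy.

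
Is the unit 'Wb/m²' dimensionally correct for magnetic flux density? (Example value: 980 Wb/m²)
Yes

magnetic flux density has SI base units: kg / (A * s^2)
Wb/m² reduces to the same SI base units, so it is a valid unit for magnetic flux density.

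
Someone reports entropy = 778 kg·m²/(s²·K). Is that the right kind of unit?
Yes

entropy has SI base units: kg * m^2 / (s^2 * K)
kg·m²/(s²·K) reduces to the same SI base units, so it is a valid unit for entropy.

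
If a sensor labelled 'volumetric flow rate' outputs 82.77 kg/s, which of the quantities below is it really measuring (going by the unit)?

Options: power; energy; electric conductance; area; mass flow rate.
mass flow rate

volumetric flow rate should have units dimensionally equivalent to m^3 / s (e.g. m³/s).
The given unit 'kg/s' reduces to kg / s. Of the listed options, that is the dimensionality of mass flow rate.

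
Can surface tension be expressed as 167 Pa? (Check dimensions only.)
No

surface tension has SI base units: kg / s^2
Pa does NOT reduce to kg / s^2; a valid unit for surface tension would be e.g. N/m.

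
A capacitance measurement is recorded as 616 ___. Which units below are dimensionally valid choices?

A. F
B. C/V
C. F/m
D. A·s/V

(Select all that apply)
A, B, D

capacitance has SI base units: A^2 * s^4 / (kg * m^2)

Checking each option against A^2 * s^4 / (kg * m^2):
  A. F: ✓ matches
  B. C/V: ✓ matches
  C. F/m: ✗ does not match
  D. A·s/V: ✓ matches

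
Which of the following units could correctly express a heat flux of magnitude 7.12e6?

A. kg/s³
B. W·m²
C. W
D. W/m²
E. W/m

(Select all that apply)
A, D

heat flux has SI base units: kg / s^3

Checking each option against kg / s^3:
  A. kg/s³: ✓ matches
  B. W·m²: ✗ does not match
  C. W: ✗ does not match
  D. W/m²: ✓ matches
  E. W/m: ✗ does not match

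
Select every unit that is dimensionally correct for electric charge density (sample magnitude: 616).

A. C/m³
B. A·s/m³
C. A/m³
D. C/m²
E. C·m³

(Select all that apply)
A, B

electric charge density has SI base units: A * s / m^3

Checking each option against A * s / m^3:
  A. C/m³: ✓ matches
  B. A·s/m³: ✓ matches
  C. A/m³: ✗ does not match
  D. C/m²: ✗ does not match
  E. C·m³: ✗ does not match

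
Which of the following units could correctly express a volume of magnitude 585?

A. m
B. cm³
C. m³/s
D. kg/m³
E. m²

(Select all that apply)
B

volume has SI base units: m^3

Checking each option against m^3:
  A. m: ✗ does not match
  B. cm³: ✓ matches
  C. m³/s: ✗ does not match
  D. kg/m³: ✗ does not match
  E. m²: ✗ does not match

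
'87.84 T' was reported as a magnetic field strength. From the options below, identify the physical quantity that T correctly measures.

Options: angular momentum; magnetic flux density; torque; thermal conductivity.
magnetic flux density

magnetic field strength should have units dimensionally equivalent to A / m (e.g. A/m).
The given unit 'T' reduces to kg / (A * s^2). Of the listed options, that is the dimensionality of magnetic flux density.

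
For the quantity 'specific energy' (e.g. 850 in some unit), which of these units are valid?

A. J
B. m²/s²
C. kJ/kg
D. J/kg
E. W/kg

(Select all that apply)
B, C, D

specific energy has SI base units: m^2 / s^2

Checking each option against m^2 / s^2:
  A. J: ✗ does not match
  B. m²/s²: ✓ matches
  C. kJ/kg: ✓ matches
  D. J/kg: ✓ matches
  E. W/kg: ✗ does not match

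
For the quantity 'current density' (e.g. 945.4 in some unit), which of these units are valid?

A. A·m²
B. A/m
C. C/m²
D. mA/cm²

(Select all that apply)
D

current density has SI base units: A / m^2

Checking each option against A / m^2:
  A. A·m²: ✗ does not match
  B. A/m: ✗ does not match
  C. C/m²: ✗ does not match
  D. mA/cm²: ✓ matches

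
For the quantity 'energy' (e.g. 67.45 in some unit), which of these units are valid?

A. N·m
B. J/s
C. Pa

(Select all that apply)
A

energy has SI base units: kg * m^2 / s^2

Checking each option against kg * m^2 / s^2:
  A. N·m: ✓ matches
  B. J/s: ✗ does not match
  C. Pa: ✗ does not match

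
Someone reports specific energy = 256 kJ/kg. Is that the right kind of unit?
Yes

specific energy has SI base units: m^2 / s^2
kJ/kg reduces to the same SI base units, so it is a valid unit for specific energy.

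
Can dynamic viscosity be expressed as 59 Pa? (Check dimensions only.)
No

dynamic viscosity has SI base units: kg / (m * s)
Pa does NOT reduce to kg / (m * s); a valid unit for dynamic viscosity would be e.g. Pa·s.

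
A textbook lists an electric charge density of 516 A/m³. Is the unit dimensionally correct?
No

electric charge density has SI base units: A * s / m^3
A/m³ does NOT reduce to A * s / m^3; a valid unit for electric charge density would be e.g. C/m³.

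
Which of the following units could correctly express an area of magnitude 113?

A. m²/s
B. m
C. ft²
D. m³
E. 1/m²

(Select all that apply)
C

area has SI base units: m^2

Checking each option against m^2:
  A. m²/s: ✗ does not match
  B. m: ✗ does not match
  C. ft²: ✓ matches
  D. m³: ✗ does not match
  E. 1/m²: ✗ does not match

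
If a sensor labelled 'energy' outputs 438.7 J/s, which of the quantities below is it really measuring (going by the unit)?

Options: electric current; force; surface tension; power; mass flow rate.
power

energy should have units dimensionally equivalent to kg * m^2 / s^2 (e.g. J).
The given unit 'J/s' reduces to kg * m^2 / s^3. Of the listed options, that is the dimensionality of power.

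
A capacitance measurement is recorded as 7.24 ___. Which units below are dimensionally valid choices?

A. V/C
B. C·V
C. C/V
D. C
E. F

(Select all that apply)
C, E

capacitance has SI base units: A^2 * s^4 / (kg * m^2)

Checking each option against A^2 * s^4 / (kg * m^2):
  A. V/C: ✗ does not match
  B. C·V: ✗ does not match
  C. C/V: ✓ matches
  D. C: ✗ does not match
  E. F: ✓ matches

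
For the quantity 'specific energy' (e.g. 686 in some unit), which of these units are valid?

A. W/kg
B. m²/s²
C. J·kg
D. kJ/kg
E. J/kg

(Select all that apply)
B, D, E

specific energy has SI base units: m^2 / s^2

Checking each option against m^2 / s^2:
  A. W/kg: ✗ does not match
  B. m²/s²: ✓ matches
  C. J·kg: ✗ does not match
  D. kJ/kg: ✓ matches
  E. J/kg: ✓ matches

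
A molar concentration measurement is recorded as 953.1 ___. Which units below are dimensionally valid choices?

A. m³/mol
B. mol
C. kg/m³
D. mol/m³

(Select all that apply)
D

molar concentration has SI base units: mol / m^3

Checking each option against mol / m^3:
  A. m³/mol: ✗ does not match
  B. mol: ✗ does not match
  C. kg/m³: ✗ does not match
  D. mol/m³: ✓ matches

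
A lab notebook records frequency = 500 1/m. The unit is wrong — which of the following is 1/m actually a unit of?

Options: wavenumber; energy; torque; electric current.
wavenumber

frequency should have units dimensionally equivalent to 1 / s (e.g. Hz).
The given unit '1/m' reduces to 1 / m. Of the listed options, that is the dimensionality of wavenumber.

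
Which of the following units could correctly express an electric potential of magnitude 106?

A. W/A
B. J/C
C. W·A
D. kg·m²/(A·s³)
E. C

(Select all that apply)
A, B, D

electric potential has SI base units: kg * m^2 / (A * s^3)

Checking each option against kg * m^2 / (A * s^3):
  A. W/A: ✓ matches
  B. J/C: ✓ matches
  C. W·A: ✗ does not match
  D. kg·m²/(A·s³): ✓ matches
  E. C: ✗ does not match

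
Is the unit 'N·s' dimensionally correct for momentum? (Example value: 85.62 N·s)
Yes

momentum has SI base units: kg * m / s
N·s reduces to the same SI base units, so it is a valid unit for momentum.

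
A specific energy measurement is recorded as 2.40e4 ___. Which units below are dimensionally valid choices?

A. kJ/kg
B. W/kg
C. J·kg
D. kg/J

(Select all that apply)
A

specific energy has SI base units: m^2 / s^2

Checking each option against m^2 / s^2:
  A. kJ/kg: ✓ matches
  B. W/kg: ✗ does not match
  C. J·kg: ✗ does not match
  D. kg/J: ✗ does not match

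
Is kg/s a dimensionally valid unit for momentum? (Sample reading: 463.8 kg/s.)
No

momentum has SI base units: kg * m / s
kg/s does NOT reduce to kg * m / s; a valid unit for momentum would be e.g. kg·m/s.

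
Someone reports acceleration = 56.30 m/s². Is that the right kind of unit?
Yes

acceleration has SI base units: m / s^2
m/s² reduces to the same SI base units, so it is a valid unit for acceleration.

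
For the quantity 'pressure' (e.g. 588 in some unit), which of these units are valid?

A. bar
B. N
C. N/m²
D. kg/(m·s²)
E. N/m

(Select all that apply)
A, C, D

pressure has SI base units: kg / (m * s^2)

Checking each option against kg / (m * s^2):
  A. bar: ✓ matches
  B. N: ✗ does not match
  C. N/m²: ✓ matches
  D. kg/(m·s²): ✓ matches
  E. N/m: ✗ does not match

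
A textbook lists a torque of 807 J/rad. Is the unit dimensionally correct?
Yes

torque has SI base units: kg * m^2 / s^2
J/rad reduces to the same SI base units, so it is a valid unit for torque.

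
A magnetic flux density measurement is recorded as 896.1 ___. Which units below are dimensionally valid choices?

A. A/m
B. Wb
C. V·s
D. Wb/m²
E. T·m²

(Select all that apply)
D

magnetic flux density has SI base units: kg / (A * s^2)

Checking each option against kg / (A * s^2):
  A. A/m: ✗ does not match
  B. Wb: ✗ does not match
  C. V·s: ✗ does not match
  D. Wb/m²: ✓ matches
  E. T·m²: ✗ does not match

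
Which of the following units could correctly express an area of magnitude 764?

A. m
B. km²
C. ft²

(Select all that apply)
B, C

area has SI base units: m^2

Checking each option against m^2:
  A. m: ✗ does not match
  B. km²: ✓ matches
  C. ft²: ✓ matches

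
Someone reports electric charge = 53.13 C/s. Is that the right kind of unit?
No

electric charge has SI base units: A * s
C/s does NOT reduce to A * s; a valid unit for electric charge would be e.g. C.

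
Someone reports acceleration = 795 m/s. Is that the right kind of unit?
No

acceleration has SI base units: m / s^2
m/s does NOT reduce to m / s^2; a valid unit for acceleration would be e.g. m/s².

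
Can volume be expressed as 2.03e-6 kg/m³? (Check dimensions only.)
No

volume has SI base units: m^3
kg/m³ does NOT reduce to m^3; a valid unit for volume would be e.g. m³.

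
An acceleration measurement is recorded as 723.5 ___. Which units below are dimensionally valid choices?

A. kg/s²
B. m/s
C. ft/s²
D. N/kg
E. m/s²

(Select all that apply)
C, D, E

acceleration has SI base units: m / s^2

Checking each option against m / s^2:
  A. kg/s²: ✗ does not match
  B. m/s: ✗ does not match
  C. ft/s²: ✓ matches
  D. N/kg: ✓ matches
  E. m/s²: ✓ matches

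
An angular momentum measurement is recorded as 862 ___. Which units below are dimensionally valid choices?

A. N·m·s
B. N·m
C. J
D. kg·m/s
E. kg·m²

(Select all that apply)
A

angular momentum has SI base units: kg * m^2 / s

Checking each option against kg * m^2 / s:
  A. N·m·s: ✓ matches
  B. N·m: ✗ does not match
  C. J: ✗ does not match
  D. kg·m/s: ✗ does not match
  E. kg·m²: ✗ does not match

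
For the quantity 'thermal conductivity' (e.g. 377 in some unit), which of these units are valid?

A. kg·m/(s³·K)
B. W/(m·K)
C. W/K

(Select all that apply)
A, B

thermal conductivity has SI base units: kg * m / (s^3 * K)

Checking each option against kg * m / (s^3 * K):
  A. kg·m/(s³·K): ✓ matches
  B. W/(m·K): ✓ matches
  C. W/K: ✗ does not match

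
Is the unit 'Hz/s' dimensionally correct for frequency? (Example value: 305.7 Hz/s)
No

frequency has SI base units: 1 / s
Hz/s does NOT reduce to 1 / s; a valid unit for frequency would be e.g. Hz.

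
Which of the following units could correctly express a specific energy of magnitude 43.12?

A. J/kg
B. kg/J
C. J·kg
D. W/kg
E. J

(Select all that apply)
A

specific energy has SI base units: m^2 / s^2

Checking each option against m^2 / s^2:
  A. J/kg: ✓ matches
  B. kg/J: ✗ does not match
  C. J·kg: ✗ does not match
  D. W/kg: ✗ does not match
  E. J: ✗ does not match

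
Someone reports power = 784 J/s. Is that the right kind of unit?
Yes

power has SI base units: kg * m^2 / s^3
J/s reduces to the same SI base units, so it is a valid unit for power.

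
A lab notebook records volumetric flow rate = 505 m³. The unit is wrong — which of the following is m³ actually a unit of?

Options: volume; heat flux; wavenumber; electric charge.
volume

volumetric flow rate should have units dimensionally equivalent to m^3 / s (e.g. m³/s).
The given unit 'm³' reduces to m^3. Of the listed options, that is the dimensionality of volume.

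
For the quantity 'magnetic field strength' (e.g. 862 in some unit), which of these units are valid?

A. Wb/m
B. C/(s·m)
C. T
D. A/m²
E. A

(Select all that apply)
B

magnetic field strength has SI base units: A / m

Checking each option against A / m:
  A. Wb/m: ✗ does not match
  B. C/(s·m): ✓ matches
  C. T: ✗ does not match
  D. A/m²: ✗ does not match
  E. A: ✗ does not match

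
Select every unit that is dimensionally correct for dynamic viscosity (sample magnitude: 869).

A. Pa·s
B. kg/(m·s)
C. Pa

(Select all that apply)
A, B

dynamic viscosity has SI base units: kg / (m * s)

Checking each option against kg / (m * s):
  A. Pa·s: ✓ matches
  B. kg/(m·s): ✓ matches
  C. Pa: ✗ does not match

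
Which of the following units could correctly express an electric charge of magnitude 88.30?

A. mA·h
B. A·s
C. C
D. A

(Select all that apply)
A, B, C

electric charge has SI base units: A * s

Checking each option against A * s:
  A. mA·h: ✓ matches
  B. A·s: ✓ matches
  C. C: ✓ matches
  D. A: ✗ does not match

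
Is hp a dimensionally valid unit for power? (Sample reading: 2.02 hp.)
Yes

power has SI base units: kg * m^2 / s^3
hp reduces to the same SI base units, so it is a valid unit for power.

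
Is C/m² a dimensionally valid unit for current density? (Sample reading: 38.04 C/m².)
No

current density has SI base units: A / m^2
C/m² does NOT reduce to A / m^2; a valid unit for current density would be e.g. A/m².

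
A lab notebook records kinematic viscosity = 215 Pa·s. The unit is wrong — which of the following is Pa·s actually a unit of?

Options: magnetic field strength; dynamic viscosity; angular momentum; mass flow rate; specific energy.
dynamic viscosity

kinematic viscosity should have units dimensionally equivalent to m^2 / s (e.g. m²/s).
The given unit 'Pa·s' reduces to kg / (m * s). Of the listed options, that is the dimensionality of dynamic viscosity.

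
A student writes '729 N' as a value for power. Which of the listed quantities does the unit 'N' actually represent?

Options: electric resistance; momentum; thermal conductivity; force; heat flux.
force

power should have units dimensionally equivalent to kg * m^2 / s^3 (e.g. W).
The given unit 'N' reduces to kg * m / s^2. Of the listed options, that is the dimensionality of force.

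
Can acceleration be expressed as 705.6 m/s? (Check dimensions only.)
No

acceleration has SI base units: m / s^2
m/s does NOT reduce to m / s^2; a valid unit for acceleration would be e.g. m/s².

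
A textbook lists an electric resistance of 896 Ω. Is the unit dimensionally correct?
Yes

electric resistance has SI base units: kg * m^2 / (A^2 * s^3)
Ω reduces to the same SI base units, so it is a valid unit for electric resistance.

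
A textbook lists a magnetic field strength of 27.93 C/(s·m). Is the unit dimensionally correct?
Yes

magnetic field strength has SI base units: A / m
C/(s·m) reduces to the same SI base units, so it is a valid unit for magnetic field strength.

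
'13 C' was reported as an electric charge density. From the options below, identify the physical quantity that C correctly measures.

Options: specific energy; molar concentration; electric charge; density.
electric charge

electric charge density should have units dimensionally equivalent to A * s / m^3 (e.g. C/m³).
The given unit 'C' reduces to A * s. Of the listed options, that is the dimensionality of electric charge.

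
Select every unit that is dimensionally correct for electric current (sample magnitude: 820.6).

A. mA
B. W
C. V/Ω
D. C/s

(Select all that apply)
A, C, D

electric current has SI base units: A

Checking each option against A:
  A. mA: ✓ matches
  B. W: ✗ does not match
  C. V/Ω: ✓ matches
  D. C/s: ✓ matches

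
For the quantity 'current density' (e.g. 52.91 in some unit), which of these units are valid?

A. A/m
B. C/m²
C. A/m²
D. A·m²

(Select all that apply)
C

current density has SI base units: A / m^2

Checking each option against A / m^2:
  A. A/m: ✗ does not match
  B. C/m²: ✗ does not match
  C. A/m²: ✓ matches
  D. A·m²: ✗ does not match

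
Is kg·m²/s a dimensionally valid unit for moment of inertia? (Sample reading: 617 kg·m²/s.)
No

moment of inertia has SI base units: kg * m^2
kg·m²/s does NOT reduce to kg * m^2; a valid unit for moment of inertia would be e.g. kg·m².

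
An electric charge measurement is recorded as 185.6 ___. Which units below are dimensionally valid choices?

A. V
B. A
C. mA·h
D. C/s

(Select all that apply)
C

electric charge has SI base units: A * s

Checking each option against A * s:
  A. V: ✗ does not match
  B. A: ✗ does not match
  C. mA·h: ✓ matches
  D. C/s: ✗ does not match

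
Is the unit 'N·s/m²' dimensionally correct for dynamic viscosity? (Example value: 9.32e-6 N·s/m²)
Yes

dynamic viscosity has SI base units: kg / (m * s)
N·s/m² reduces to the same SI base units, so it is a valid unit for dynamic viscosity.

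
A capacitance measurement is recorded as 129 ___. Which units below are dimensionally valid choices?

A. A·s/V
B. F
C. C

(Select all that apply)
A, B

capacitance has SI base units: A^2 * s^4 / (kg * m^2)

Checking each option against A^2 * s^4 / (kg * m^2):
  A. A·s/V: ✓ matches
  B. F: ✓ matches
  C. C: ✗ does not match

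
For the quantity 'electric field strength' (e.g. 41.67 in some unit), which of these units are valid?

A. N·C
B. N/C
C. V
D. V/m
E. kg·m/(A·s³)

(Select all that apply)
B, D, E

electric field strength has SI base units: kg * m / (A * s^3)

Checking each option against kg * m / (A * s^3):
  A. N·C: ✗ does not match
  B. N/C: ✓ matches
  C. V: ✗ does not match
  D. V/m: ✓ matches
  E. kg·m/(A·s³): ✓ matches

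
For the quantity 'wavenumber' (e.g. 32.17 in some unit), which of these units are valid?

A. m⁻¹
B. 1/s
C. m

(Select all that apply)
A

wavenumber has SI base units: 1 / m

Checking each option against 1 / m:
  A. m⁻¹: ✓ matches
  B. 1/s: ✗ does not match
  C. m: ✗ does not match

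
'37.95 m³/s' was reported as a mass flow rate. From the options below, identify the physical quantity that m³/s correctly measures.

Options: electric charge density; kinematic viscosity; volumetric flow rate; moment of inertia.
volumetric flow rate

mass flow rate should have units dimensionally equivalent to kg / s (e.g. kg/s).
The given unit 'm³/s' reduces to m^3 / s. Of the listed options, that is the dimensionality of volumetric flow rate.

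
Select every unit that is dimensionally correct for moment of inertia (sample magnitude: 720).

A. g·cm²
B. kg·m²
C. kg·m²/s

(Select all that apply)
A, B

moment of inertia has SI base units: kg * m^2

Checking each option against kg * m^2:
  A. g·cm²: ✓ matches
  B. kg·m²: ✓ matches
  C. kg·m²/s: ✗ does not match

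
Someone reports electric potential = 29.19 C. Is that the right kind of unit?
No

electric potential has SI base units: kg * m^2 / (A * s^3)
C does NOT reduce to kg * m^2 / (A * s^3); a valid unit for electric potential would be e.g. V.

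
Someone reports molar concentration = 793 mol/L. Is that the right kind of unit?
Yes

molar concentration has SI base units: mol / m^3
mol/L reduces to the same SI base units, so it is a valid unit for molar concentration.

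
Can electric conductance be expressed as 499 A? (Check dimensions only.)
No

electric conductance has SI base units: A^2 * s^3 / (kg * m^2)
A does NOT reduce to A^2 * s^3 / (kg * m^2); a valid unit for electric conductance would be e.g. S.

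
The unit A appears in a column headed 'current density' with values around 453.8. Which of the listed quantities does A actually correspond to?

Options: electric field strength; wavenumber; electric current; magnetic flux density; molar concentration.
electric current

current density should have units dimensionally equivalent to A / m^2 (e.g. A/m²).
The given unit 'A' reduces to A. Of the listed options, that is the dimensionality of electric current.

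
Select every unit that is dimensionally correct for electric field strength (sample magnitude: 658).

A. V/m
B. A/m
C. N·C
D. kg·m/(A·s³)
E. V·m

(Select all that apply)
A, D

electric field strength has SI base units: kg * m / (A * s^3)

Checking each option against kg * m / (A * s^3):
  A. V/m: ✓ matches
  B. A/m: ✗ does not match
  C. N·C: ✗ does not match
  D. kg·m/(A·s³): ✓ matches
  E. V·m: ✗ does not match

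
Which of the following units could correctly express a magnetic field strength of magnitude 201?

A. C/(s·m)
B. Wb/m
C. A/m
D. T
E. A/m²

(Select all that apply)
A, C

magnetic field strength has SI base units: A / m

Checking each option against A / m:
  A. C/(s·m): ✓ matches
  B. Wb/m: ✗ does not match
  C. A/m: ✓ matches
  D. T: ✗ does not match
  E. A/m²: ✗ does not match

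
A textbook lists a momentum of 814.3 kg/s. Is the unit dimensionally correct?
No

momentum has SI base units: kg * m / s
kg/s does NOT reduce to kg * m / s; a valid unit for momentum would be e.g. kg·m/s.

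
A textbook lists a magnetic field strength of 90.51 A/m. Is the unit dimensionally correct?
Yes

magnetic field strength has SI base units: A / m
A/m reduces to the same SI base units, so it is a valid unit for magnetic field strength.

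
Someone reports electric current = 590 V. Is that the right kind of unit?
No

electric current has SI base units: A
V does NOT reduce to A; a valid unit for electric current would be e.g. A.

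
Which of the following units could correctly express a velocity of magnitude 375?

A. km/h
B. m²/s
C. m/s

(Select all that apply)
A, C

velocity has SI base units: m / s

Checking each option against m / s:
  A. km/h: ✓ matches
  B. m²/s: ✗ does not match
  C. m/s: ✓ matches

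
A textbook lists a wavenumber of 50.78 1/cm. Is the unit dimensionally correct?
Yes

wavenumber has SI base units: 1 / m
1/cm reduces to the same SI base units, so it is a valid unit for wavenumber.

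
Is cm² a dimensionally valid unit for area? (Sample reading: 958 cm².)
Yes

area has SI base units: m^2
cm² reduces to the same SI base units, so it is a valid unit for area.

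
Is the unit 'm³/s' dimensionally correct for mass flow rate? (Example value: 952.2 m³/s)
No

mass flow rate has SI base units: kg / s
m³/s does NOT reduce to kg / s; a valid unit for mass flow rate would be e.g. kg/s.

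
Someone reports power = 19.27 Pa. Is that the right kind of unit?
No

power has SI base units: kg * m^2 / s^3
Pa does NOT reduce to kg * m^2 / s^3; a valid unit for power would be e.g. W.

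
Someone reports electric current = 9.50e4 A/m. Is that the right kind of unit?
No

electric current has SI base units: A
A/m does NOT reduce to A; a valid unit for electric current would be e.g. A.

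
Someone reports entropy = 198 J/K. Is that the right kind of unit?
Yes

entropy has SI base units: kg * m^2 / (s^2 * K)
J/K reduces to the same SI base units, so it is a valid unit for entropy.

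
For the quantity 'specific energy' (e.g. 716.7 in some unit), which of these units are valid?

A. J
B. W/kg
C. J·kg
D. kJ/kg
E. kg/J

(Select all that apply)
D

specific energy has SI base units: m^2 / s^2

Checking each option against m^2 / s^2:
  A. J: ✗ does not match
  B. W/kg: ✗ does not match
  C. J·kg: ✗ does not match
  D. kJ/kg: ✓ matches
  E. kg/J: ✗ does not match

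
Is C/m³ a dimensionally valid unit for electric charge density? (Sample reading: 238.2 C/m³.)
Yes

electric charge density has SI base units: A * s / m^3
C/m³ reduces to the same SI base units, so it is a valid unit for electric charge density.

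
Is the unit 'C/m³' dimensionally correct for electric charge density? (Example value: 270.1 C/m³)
Yes

electric charge density has SI base units: A * s / m^3
C/m³ reduces to the same SI base units, so it is a valid unit for electric charge density.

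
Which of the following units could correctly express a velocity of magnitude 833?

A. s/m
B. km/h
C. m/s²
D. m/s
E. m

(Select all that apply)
B, D

velocity has SI base units: m / s

Checking each option against m / s:
  A. s/m: ✗ does not match
  B. km/h: ✓ matches
  C. m/s²: ✗ does not match
  D. m/s: ✓ matches
  E. m: ✗ does not match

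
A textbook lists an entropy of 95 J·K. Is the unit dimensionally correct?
No

entropy has SI base units: kg * m^2 / (s^2 * K)
J·K does NOT reduce to kg * m^2 / (s^2 * K); a valid unit for entropy would be e.g. J/K.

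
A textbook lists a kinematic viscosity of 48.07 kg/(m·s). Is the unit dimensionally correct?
No

kinematic viscosity has SI base units: m^2 / s
kg/(m·s) does NOT reduce to m^2 / s; a valid unit for kinematic viscosity would be e.g. m²/s.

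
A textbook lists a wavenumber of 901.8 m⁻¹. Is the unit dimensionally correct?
Yes

wavenumber has SI base units: 1 / m
m⁻¹ reduces to the same SI base units, so it is a valid unit for wavenumber.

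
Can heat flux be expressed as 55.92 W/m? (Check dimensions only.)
No

heat flux has SI base units: kg / s^3
W/m does NOT reduce to kg / s^3; a valid unit for heat flux would be e.g. W/m².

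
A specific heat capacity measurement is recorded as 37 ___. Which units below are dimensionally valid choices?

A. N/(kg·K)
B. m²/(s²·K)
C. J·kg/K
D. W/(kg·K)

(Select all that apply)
B

specific heat capacity has SI base units: m^2 / (s^2 * K)

Checking each option against m^2 / (s^2 * K):
  A. N/(kg·K): ✗ does not match
  B. m²/(s²·K): ✓ matches
  C. J·kg/K: ✗ does not match
  D. W/(kg·K): ✗ does not match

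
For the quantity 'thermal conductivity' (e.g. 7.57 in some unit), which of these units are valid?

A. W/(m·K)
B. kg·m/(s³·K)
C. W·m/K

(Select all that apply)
A, B

thermal conductivity has SI base units: kg * m / (s^3 * K)

Checking each option against kg * m / (s^3 * K):
  A. W/(m·K): ✓ matches
  B. kg·m/(s³·K): ✓ matches
  C. W·m/K: ✗ does not match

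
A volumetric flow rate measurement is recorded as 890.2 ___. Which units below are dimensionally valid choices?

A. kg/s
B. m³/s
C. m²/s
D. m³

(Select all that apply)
B

volumetric flow rate has SI base units: m^3 / s

Checking each option against m^3 / s:
  A. kg/s: ✗ does not match
  B. m³/s: ✓ matches
  C. m²/s: ✗ does not match
  D. m³: ✗ does not match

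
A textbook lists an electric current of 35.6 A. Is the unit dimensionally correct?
Yes

electric current has SI base units: A
A reduces to the same SI base units, so it is a valid unit for electric current.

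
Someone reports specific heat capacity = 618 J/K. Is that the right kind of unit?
No

specific heat capacity has SI base units: m^2 / (s^2 * K)
J/K does NOT reduce to m^2 / (s^2 * K); a valid unit for specific heat capacity would be e.g. J/(kg·K).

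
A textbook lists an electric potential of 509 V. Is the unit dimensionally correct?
Yes

electric potential has SI base units: kg * m^2 / (A * s^3)
V reduces to the same SI base units, so it is a valid unit for electric potential.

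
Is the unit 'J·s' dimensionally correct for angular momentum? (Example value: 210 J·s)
Yes

angular momentum has SI base units: kg * m^2 / s
J·s reduces to the same SI base units, so it is a valid unit for angular momentum.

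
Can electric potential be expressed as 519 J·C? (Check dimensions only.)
No

electric potential has SI base units: kg * m^2 / (A * s^3)
J·C does NOT reduce to kg * m^2 / (A * s^3); a valid unit for electric potential would be e.g. V.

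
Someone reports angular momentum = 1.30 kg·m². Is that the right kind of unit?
No

angular momentum has SI base units: kg * m^2 / s
kg·m² does NOT reduce to kg * m^2 / s; a valid unit for angular momentum would be e.g. kg·m²/s.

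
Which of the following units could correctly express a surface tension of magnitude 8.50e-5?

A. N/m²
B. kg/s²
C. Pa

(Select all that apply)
B

surface tension has SI base units: kg / s^2

Checking each option against kg / s^2:
  A. N/m²: ✗ does not match
  B. kg/s²: ✓ matches
  C. Pa: ✗ does not match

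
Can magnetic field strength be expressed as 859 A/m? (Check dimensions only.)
Yes

magnetic field strength has SI base units: A / m
A/m reduces to the same SI base units, so it is a valid unit for magnetic field strength.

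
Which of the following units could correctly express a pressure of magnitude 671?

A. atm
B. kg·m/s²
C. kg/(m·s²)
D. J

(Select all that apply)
A, C

pressure has SI base units: kg / (m * s^2)

Checking each option against kg / (m * s^2):
  A. atm: ✓ matches
  B. kg·m/s²: ✗ does not match
  C. kg/(m·s²): ✓ matches
  D. J: ✗ does not match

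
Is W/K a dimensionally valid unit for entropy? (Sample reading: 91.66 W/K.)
No

entropy has SI base units: kg * m^2 / (s^2 * K)
W/K does NOT reduce to kg * m^2 / (s^2 * K); a valid unit for entropy would be e.g. J/K.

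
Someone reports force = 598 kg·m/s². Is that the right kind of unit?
Yes

force has SI base units: kg * m / s^2
kg·m/s² reduces to the same SI base units, so it is a valid unit for force.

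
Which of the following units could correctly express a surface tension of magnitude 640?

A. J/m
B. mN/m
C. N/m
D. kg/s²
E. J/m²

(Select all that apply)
B, C, D, E

surface tension has SI base units: kg / s^2

Checking each option against kg / s^2:
  A. J/m: ✗ does not match
  B. mN/m: ✓ matches
  C. N/m: ✓ matches
  D. kg/s²: ✓ matches
  E. J/m²: ✓ matches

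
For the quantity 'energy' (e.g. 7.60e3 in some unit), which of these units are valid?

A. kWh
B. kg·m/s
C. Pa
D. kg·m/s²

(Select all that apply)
A

energy has SI base units: kg * m^2 / s^2

Checking each option against kg * m^2 / s^2:
  A. kWh: ✓ matches
  B. kg·m/s: ✗ does not match
  C. Pa: ✗ does not match
  D. kg·m/s²: ✗ does not match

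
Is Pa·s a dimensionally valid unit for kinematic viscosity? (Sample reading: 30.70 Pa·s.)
No

kinematic viscosity has SI base units: m^2 / s
Pa·s does NOT reduce to m^2 / s; a valid unit for kinematic viscosity would be e.g. m²/s.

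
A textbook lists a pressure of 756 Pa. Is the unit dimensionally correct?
Yes

pressure has SI base units: kg / (m * s^2)
Pa reduces to the same SI base units, so it is a valid unit for pressure.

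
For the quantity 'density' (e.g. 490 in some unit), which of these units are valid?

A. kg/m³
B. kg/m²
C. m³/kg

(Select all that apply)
A

density has SI base units: kg / m^3

Checking each option against kg / m^3:
  A. kg/m³: ✓ matches
  B. kg/m²: ✗ does not match
  C. m³/kg: ✗ does not match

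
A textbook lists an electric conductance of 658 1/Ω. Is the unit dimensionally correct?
Yes

electric conductance has SI base units: A^2 * s^3 / (kg * m^2)
1/Ω reduces to the same SI base units, so it is a valid unit for electric conductance.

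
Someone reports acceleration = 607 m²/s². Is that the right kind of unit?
No

acceleration has SI base units: m / s^2
m²/s² does NOT reduce to m / s^2; a valid unit for acceleration would be e.g. m/s².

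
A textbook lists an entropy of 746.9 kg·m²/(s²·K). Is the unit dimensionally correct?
Yes

entropy has SI base units: kg * m^2 / (s^2 * K)
kg·m²/(s²·K) reduces to the same SI base units, so it is a valid unit for entropy.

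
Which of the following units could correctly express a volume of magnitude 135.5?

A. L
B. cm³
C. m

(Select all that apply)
A, B

volume has SI base units: m^3

Checking each option against m^3:
  A. L: ✓ matches
  B. cm³: ✓ matches
  C. m: ✗ does not match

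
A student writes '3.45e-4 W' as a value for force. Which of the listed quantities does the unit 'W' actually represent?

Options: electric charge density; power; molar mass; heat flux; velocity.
power

force should have units dimensionally equivalent to kg * m / s^2 (e.g. N).
The given unit 'W' reduces to kg * m^2 / s^3. Of the listed options, that is the dimensionality of power.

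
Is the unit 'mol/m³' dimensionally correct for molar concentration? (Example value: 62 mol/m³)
Yes

molar concentration has SI base units: mol / m^3
mol/m³ reduces to the same SI base units, so it is a valid unit for molar concentration.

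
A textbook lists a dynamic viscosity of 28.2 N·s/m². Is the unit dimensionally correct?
Yes

dynamic viscosity has SI base units: kg / (m * s)
N·s/m² reduces to the same SI base units, so it is a valid unit for dynamic viscosity.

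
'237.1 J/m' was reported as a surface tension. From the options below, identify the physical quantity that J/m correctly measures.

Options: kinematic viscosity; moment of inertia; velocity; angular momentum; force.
force

surface tension should have units dimensionally equivalent to kg / s^2 (e.g. N/m).
The given unit 'J/m' reduces to kg * m / s^2. Of the listed options, that is the dimensionality of force.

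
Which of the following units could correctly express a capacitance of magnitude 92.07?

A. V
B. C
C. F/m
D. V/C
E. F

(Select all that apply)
E

capacitance has SI base units: A^2 * s^4 / (kg * m^2)

Checking each option against A^2 * s^4 / (kg * m^2):
  A. V: ✗ does not match
  B. C: ✗ does not match
  C. F/m: ✗ does not match
  D. V/C: ✗ does not match
  E. F: ✓ matches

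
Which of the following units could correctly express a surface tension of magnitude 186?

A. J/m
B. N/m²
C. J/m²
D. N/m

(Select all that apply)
C, D

surface tension has SI base units: kg / s^2

Checking each option against kg / s^2:
  A. J/m: ✗ does not match
  B. N/m²: ✗ does not match
  C. J/m²: ✓ matches
  D. N/m: ✓ matches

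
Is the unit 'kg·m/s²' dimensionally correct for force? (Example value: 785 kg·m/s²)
Yes

force has SI base units: kg * m / s^2
kg·m/s² reduces to the same SI base units, so it is a valid unit for force.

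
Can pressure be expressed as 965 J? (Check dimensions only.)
No

pressure has SI base units: kg / (m * s^2)
J does NOT reduce to kg / (m * s^2); a valid unit for pressure would be e.g. Pa.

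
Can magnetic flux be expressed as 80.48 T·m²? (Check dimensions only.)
Yes

magnetic flux has SI base units: kg * m^2 / (A * s^2)
T·m² reduces to the same SI base units, so it is a valid unit for magnetic flux.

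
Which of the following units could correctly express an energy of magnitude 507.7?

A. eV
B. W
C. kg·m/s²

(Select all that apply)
A

energy has SI base units: kg * m^2 / s^2

Checking each option against kg * m^2 / s^2:
  A. eV: ✓ matches
  B. W: ✗ does not match
  C. kg·m/s²: ✗ does not match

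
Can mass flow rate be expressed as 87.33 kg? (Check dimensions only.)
No

mass flow rate has SI base units: kg / s
kg does NOT reduce to kg / s; a valid unit for mass flow rate would be e.g. kg/s.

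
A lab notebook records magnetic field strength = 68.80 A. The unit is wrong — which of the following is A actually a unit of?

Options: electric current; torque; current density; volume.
electric current

magnetic field strength should have units dimensionally equivalent to A / m (e.g. A/m).
The given unit 'A' reduces to A. Of the listed options, that is the dimensionality of electric current.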